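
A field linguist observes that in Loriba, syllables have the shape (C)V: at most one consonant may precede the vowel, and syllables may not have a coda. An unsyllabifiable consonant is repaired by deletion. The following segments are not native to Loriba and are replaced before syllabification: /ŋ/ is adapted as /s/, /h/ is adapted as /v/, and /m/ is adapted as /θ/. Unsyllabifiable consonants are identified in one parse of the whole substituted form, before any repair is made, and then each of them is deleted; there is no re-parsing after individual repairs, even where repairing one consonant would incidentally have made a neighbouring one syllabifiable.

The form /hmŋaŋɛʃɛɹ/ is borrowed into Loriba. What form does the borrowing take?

Substitution: /h/ → /v/, /m/ → /θ/, /ŋ/ → /s/, giving /vθsasɛʃɛɹ/.
Syllabifying with onset maximization leaves /v/, /θ/, /ɹ/ stranded (no codas are permitted; onsets are limited to one consonant).
Each unlicensed consonant is deleted: /v/, /θ/, /ɹ/.

sasɛʃɛ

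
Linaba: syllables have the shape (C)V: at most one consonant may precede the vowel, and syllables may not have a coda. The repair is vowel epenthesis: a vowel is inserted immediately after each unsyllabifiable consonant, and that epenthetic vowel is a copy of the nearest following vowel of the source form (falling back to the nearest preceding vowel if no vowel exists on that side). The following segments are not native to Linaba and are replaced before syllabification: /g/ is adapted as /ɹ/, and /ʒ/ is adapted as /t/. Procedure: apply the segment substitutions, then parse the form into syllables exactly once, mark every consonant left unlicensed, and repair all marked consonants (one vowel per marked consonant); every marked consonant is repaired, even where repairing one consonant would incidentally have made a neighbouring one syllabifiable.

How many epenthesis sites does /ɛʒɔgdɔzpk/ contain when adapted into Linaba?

After substitution the input is /ɛtɔɹdɔzpk/.
The unsyllabifiable consonants are /ɹ/, /z/, /p/, /k/; each receives one epenthetic vowel.

4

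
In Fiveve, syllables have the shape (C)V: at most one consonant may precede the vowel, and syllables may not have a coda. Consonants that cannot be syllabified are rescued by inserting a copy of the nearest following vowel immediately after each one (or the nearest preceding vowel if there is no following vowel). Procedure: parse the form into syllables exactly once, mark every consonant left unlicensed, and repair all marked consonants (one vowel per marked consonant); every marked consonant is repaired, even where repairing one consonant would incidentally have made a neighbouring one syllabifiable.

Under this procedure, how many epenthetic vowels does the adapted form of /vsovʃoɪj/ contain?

The unsyllabifiable consonants are /v/, /v/, /j/; each receives one epenthetic vowel.

3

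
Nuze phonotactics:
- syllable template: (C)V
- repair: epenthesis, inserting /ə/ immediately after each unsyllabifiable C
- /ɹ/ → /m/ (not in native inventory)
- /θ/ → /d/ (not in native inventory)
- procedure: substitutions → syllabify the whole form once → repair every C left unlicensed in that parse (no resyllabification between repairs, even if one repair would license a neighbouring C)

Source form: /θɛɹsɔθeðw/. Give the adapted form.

dɛməsɔdeðəwə

Substitution: /θ/ → /d/, /ɹ/ → /m/, giving /dɛmsɔdeðw/.
The consonants /m/, /ð/, /w/ cannot be parsed into a legal (C)V syllable (no codas are permitted; onsets are limited to one consonant).
Epenthesis after each stranded consonant: /m/ → /mə/, /ð/ → /ðə/, /w/ → /wə/.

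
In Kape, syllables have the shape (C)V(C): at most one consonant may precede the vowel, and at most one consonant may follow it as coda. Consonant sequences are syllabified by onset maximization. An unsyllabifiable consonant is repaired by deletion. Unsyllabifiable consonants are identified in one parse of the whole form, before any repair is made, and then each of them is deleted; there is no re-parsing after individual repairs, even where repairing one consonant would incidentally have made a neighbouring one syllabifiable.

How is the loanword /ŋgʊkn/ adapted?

The consonants /ŋ/, /n/ cannot be parsed into a legal (C)V(C) syllable (at most one coda consonant is licensed; onsets are limited to one consonant).
Deleting the stranded consonants removes /ŋ/, /n/.

gʊk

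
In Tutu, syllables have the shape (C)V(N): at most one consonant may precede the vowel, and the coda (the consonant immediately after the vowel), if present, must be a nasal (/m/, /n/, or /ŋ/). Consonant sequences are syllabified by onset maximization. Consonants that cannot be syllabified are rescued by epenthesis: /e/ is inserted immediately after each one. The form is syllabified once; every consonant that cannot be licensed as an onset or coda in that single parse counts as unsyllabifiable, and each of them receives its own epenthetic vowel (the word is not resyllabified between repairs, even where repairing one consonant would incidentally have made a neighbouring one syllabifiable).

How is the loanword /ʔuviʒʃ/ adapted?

Syllabifying with onset maximization leaves /ʒ/, /ʃ/ stranded (only a nasal (/m/, /n/, or /ŋ/) is licensed in coda position; onsets are limited to one consonant).
Each unlicensed consonant becomes the onset of a new syllable: /ʒ/ → /ʒe/, /ʃ/ → /ʃe/.

ʔuviʒeʃe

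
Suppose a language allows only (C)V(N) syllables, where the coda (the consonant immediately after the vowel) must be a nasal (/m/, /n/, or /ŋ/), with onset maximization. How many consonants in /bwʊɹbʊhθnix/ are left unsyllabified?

The consonants /b/, /ɹ/, /h/, /θ/, /x/ cannot be parsed into a legal (C)V(N) syllable (only a nasal (/m/, /n/, or /ŋ/) is licensed in coda position; onsets are limited to one consonant).

5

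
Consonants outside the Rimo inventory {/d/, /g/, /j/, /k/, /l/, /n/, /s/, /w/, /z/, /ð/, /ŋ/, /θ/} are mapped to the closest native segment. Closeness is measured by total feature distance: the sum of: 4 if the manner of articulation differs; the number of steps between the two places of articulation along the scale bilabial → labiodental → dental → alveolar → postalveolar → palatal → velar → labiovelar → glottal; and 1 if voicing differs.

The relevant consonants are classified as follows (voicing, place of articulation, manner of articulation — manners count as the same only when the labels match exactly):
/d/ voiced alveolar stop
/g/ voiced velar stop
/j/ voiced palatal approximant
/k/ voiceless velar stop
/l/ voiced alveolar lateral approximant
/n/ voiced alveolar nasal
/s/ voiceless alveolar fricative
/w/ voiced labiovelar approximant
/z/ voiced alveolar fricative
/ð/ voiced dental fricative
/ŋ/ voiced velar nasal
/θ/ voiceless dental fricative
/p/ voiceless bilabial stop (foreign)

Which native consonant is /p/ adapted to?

d

/d/ is closest: same manner (stop), place distance 3 (bilabial→alveolar), voicing differs (+1); total 4. Next closest is /k/ at distance 6.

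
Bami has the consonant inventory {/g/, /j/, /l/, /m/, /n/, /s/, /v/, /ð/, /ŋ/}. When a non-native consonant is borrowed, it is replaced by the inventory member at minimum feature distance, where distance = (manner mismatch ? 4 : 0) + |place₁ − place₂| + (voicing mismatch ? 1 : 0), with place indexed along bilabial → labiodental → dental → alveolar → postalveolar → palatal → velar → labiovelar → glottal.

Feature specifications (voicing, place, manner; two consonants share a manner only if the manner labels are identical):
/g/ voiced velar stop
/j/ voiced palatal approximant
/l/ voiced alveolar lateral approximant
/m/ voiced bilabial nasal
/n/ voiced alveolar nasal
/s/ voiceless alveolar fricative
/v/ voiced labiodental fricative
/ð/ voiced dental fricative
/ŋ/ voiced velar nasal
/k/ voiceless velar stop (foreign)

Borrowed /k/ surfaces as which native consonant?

g

/g/ is closest: same manner (stop), place distance 0 (velar→velar), voicing differs (+1); total 1. Next closest is /ŋ/ at distance 5.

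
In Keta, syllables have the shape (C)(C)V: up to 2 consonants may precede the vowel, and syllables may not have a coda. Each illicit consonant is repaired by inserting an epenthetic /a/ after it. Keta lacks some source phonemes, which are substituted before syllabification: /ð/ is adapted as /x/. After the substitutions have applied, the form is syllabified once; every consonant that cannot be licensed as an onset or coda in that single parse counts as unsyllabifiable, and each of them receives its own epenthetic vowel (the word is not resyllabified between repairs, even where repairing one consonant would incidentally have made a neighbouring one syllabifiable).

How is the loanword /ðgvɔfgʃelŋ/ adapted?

Substitution: /ð/ → /x/, giving /xgvɔfgʃelŋ/.
Syllabifying with onset maximization leaves /x/, /f/, /l/, /ŋ/ stranded (no codas are permitted; onsets may contain at most 2 consonants).
Epenthesis after each stranded consonant: /x/ → /xa/, /f/ → /fa/, /l/ → /la/, /ŋ/ → /ŋa/.

xagvɔfagʃelaŋa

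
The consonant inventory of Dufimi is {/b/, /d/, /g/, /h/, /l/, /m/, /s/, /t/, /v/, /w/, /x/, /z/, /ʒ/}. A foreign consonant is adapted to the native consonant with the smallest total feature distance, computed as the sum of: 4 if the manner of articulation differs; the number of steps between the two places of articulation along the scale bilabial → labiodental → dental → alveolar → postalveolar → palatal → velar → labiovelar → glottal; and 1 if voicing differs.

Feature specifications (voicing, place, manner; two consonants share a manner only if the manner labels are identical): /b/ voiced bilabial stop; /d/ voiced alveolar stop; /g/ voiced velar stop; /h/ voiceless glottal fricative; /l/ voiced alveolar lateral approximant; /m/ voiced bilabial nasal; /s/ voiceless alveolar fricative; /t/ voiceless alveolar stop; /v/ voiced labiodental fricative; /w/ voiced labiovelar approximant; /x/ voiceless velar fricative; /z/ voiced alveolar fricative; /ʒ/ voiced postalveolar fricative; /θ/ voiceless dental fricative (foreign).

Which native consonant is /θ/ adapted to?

s

/s/ is closest: same manner (fricative), place distance 1 (dental→alveolar), same voicing; total 1. Next closest is /v/ at distance 2.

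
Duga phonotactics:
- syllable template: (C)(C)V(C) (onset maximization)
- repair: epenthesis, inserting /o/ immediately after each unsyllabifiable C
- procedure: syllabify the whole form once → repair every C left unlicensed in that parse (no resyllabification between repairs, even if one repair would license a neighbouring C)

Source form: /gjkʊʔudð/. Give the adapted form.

gojkʊʔudðo

Syllabifying with onset maximization leaves /g/, /ð/ stranded (at most one coda consonant is licensed; onsets may contain at most 2 consonants).
Each unlicensed consonant becomes the onset of a new syllable: /g/ → /go/, /ð/ → /ðo/.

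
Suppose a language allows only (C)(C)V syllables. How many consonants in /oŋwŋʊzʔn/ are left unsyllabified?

The consonants /ŋ/, /z/, /ʔ/, /n/ cannot be parsed into a legal (C)(C)V syllable (no codas are permitted; onsets may contain at most 2 consonants).

4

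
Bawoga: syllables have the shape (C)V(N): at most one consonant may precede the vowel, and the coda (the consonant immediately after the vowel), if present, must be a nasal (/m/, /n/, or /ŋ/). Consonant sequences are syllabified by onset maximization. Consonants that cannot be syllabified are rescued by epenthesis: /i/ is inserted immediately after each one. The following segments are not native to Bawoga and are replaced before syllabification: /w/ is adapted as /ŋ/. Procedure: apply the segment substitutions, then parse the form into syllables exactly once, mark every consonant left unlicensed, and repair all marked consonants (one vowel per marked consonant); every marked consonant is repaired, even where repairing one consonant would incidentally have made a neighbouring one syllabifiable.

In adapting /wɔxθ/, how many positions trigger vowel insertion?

2

After substitution the input is /ŋɔxθ/.
The unsyllabifiable consonants are /x/, /θ/; each receives one epenthetic vowel.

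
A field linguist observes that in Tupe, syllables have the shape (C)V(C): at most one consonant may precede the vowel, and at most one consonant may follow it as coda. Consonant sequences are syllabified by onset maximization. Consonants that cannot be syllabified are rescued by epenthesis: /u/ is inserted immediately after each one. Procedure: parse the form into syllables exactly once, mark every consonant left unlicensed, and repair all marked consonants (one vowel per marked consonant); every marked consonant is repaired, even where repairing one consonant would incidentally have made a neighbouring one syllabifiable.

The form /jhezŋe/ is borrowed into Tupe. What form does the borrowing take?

The consonants /j/ cannot be parsed into a legal (C)V(C) syllable (at most one coda consonant is licensed; onsets are limited to one consonant).
Inserting the epenthetic vowel yields /j/ → /ju/.

juhezŋe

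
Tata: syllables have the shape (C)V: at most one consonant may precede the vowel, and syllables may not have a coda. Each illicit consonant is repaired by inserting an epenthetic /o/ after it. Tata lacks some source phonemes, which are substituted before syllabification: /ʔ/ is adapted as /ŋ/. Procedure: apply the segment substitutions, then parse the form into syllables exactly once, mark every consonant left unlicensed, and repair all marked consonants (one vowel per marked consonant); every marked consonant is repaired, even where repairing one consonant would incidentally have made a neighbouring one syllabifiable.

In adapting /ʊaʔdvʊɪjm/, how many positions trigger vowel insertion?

After substitution the input is /ʊaŋdvʊɪjm/.
The unsyllabifiable consonants are /ŋ/, /d/, /j/, /m/; each receives one epenthetic vowel.

4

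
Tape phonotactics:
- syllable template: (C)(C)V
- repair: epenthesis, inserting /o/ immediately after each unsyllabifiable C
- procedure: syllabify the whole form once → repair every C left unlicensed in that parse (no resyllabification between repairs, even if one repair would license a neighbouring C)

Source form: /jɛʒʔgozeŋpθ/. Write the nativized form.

jɛʒoʔgozeŋopoθo

Syllabifying with onset maximization leaves /ʒ/, /ŋ/, /p/, /θ/ stranded (no codas are permitted; onsets may contain at most 2 consonants).
Epenthesis after each stranded consonant: /ʒ/ → /ʒo/, /ŋ/ → /ŋo/, /p/ → /po/, /θ/ → /θo/.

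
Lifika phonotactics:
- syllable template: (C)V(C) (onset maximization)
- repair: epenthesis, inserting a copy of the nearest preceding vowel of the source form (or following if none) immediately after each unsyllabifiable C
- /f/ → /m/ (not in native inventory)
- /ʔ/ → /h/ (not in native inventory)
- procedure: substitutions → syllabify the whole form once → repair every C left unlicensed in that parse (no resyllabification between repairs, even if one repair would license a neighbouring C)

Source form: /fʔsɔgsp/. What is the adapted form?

mɔhɔsɔgsɔpɔ

Substitution: /f/ → /m/, /ʔ/ → /h/, giving /mhsɔgsp/.
Syllabifying with onset maximization leaves /m/, /h/, /s/, /p/ stranded (at most one coda consonant is licensed; onsets are limited to one consonant).
Epenthesis after each stranded consonant: /m/ → /mɔ/, /h/ → /hɔ/, /s/ → /sɔ/, /p/ → /pɔ/.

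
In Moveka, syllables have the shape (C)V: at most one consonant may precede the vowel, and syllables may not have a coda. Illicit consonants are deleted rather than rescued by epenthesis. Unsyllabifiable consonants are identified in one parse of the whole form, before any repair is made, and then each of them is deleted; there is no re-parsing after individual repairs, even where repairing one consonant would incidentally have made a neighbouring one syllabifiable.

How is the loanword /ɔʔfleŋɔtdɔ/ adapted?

ɔleŋɔdɔ

Under (C)V, the unsyllabifiable consonants are /ʔ/, /f/, /t/ (no codas are permitted; onsets are limited to one consonant).
Deleting the stranded consonants removes /ʔ/, /f/, /t/.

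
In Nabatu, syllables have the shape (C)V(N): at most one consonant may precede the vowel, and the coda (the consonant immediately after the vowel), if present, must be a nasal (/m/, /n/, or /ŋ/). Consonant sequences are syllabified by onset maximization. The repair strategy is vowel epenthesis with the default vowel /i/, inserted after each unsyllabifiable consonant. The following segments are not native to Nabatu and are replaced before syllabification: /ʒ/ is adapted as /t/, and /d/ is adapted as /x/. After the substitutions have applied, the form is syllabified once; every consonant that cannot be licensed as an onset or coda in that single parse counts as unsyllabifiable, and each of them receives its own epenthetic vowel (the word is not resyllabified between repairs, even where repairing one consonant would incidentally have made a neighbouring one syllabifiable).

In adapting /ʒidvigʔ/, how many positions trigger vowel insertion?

3

After substitution the input is /tixvigʔ/.
The unsyllabifiable consonants are /x/, /g/, /ʔ/; each receives one epenthetic vowel.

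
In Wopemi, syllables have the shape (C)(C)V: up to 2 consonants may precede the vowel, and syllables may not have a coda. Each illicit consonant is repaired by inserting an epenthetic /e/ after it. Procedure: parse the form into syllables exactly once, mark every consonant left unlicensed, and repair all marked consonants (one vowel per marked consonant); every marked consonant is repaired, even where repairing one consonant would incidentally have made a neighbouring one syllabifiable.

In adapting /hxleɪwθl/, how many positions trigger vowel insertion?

The unsyllabifiable consonants are /h/, /w/, /θ/, /l/; each receives one epenthetic vowel.

4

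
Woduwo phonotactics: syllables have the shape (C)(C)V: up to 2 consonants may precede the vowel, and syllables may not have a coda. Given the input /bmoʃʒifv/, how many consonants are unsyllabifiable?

2

The consonants /f/, /v/ cannot be parsed into a legal (C)(C)V syllable (no codas are permitted; onsets may contain at most 2 consonants).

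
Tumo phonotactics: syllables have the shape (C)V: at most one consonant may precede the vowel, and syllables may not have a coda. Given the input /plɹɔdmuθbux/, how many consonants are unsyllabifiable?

Under (C)V, the unsyllabifiable consonants are /p/, /l/, /d/, /θ/, /x/ (no codas are permitted; onsets are limited to one consonant).

5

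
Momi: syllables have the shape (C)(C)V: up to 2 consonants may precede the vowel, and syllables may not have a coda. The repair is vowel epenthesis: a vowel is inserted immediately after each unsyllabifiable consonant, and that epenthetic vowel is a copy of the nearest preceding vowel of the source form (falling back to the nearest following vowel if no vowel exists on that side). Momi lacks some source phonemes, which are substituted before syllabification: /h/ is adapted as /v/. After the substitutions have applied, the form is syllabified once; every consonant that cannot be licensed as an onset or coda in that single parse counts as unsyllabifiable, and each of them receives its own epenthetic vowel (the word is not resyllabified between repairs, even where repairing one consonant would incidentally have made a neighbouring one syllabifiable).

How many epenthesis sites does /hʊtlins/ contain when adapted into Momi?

2

After substitution the input is /vʊtlins/.
The unsyllabifiable consonants are /n/, /s/; each receives one epenthetic vowel.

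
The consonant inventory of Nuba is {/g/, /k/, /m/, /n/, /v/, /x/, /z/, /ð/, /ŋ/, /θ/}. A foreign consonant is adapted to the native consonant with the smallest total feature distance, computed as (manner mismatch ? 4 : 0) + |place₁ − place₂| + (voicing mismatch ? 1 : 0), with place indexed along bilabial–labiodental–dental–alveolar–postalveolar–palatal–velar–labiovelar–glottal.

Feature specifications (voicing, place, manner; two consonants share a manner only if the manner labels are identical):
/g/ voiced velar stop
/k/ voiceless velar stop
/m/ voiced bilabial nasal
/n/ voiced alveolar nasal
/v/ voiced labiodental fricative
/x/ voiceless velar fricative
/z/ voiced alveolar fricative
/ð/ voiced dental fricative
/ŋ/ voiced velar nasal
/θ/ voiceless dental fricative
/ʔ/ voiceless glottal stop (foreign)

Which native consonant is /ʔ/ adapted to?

/k/ is closest: same manner (stop), place distance 2 (glottal→velar), same voicing; total 2. Next closest is /g/ at distance 3.

k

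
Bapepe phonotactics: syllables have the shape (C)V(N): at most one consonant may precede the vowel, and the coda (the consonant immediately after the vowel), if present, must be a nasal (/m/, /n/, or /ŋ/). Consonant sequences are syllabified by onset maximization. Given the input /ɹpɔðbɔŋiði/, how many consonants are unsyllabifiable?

2

The consonants /ɹ/, /ð/ cannot be parsed into a legal (C)V(N) syllable (only a nasal (/m/, /n/, or /ŋ/) is licensed in coda position; onsets are limited to one consonant).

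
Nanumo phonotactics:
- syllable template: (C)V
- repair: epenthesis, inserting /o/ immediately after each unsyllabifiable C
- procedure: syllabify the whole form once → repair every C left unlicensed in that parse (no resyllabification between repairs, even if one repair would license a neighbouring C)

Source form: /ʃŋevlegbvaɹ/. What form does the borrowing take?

Under (C)V, the unsyllabifiable consonants are /ʃ/, /v/, /g/, /b/, /ɹ/ (no codas are permitted; onsets are limited to one consonant).
Inserting the epenthetic vowel yields /ʃ/ → /ʃo/, /v/ → /vo/, /g/ → /go/, /b/ → /bo/, /ɹ/ → /ɹo/.

ʃoŋevolegobovaɹo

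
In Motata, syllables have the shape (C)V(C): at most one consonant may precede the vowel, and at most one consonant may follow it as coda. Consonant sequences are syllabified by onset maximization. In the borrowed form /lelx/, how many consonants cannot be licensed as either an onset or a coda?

1

Syllabifying with onset maximization leaves /x/ stranded (at most one coda consonant is licensed; onsets are limited to one consonant).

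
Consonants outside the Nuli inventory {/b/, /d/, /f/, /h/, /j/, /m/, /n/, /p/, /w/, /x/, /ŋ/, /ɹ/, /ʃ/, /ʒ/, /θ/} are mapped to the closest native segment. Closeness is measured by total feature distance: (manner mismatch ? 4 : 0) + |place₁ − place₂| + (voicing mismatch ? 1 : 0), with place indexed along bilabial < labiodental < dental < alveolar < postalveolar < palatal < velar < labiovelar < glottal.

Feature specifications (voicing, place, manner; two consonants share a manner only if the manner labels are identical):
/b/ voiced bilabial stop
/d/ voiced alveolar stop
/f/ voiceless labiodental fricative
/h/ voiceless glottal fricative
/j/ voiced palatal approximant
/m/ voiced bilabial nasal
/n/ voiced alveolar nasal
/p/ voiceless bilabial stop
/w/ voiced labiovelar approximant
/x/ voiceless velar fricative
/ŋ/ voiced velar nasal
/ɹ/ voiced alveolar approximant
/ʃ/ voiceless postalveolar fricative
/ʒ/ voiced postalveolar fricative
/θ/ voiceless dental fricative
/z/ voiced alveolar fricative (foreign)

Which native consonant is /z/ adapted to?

ʒ

/ʒ/ is closest: same manner (fricative), place distance 1 (alveolar→postalveolar), same voicing; total 1. Next closest is /ʃ/ at distance 2.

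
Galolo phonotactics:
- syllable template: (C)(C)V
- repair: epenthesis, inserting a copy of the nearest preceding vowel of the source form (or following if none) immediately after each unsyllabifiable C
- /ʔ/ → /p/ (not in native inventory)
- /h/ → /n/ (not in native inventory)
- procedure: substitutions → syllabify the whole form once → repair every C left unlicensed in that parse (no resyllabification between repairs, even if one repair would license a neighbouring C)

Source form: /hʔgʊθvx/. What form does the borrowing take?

nʊpgʊθʊvʊxʊ

Substitution: /h/ → /n/, /ʔ/ → /p/, giving /npgʊθvx/.
Syllabifying with onset maximization leaves /n/, /θ/, /v/, /x/ stranded (no codas are permitted; onsets may contain at most 2 consonants).
Each unlicensed consonant becomes the onset of a new syllable: /n/ → /nʊ/, /θ/ → /θʊ/, /v/ → /vʊ/, /x/ → /xʊ/.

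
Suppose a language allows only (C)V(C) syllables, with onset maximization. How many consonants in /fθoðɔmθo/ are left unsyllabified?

Under (C)V(C), the unsyllabifiable consonants are /f/ (at most one coda consonant is licensed; onsets are limited to one consonant).

1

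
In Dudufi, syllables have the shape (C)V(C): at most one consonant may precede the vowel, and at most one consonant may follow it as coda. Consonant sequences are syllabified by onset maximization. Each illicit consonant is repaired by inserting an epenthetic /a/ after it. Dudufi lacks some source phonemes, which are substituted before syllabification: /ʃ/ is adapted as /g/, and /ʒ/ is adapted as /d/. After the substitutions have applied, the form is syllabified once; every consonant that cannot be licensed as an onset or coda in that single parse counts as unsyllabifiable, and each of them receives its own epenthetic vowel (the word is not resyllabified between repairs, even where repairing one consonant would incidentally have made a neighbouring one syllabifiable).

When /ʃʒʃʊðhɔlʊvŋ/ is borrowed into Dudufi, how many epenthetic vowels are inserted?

After substitution the input is /gdgʊðhɔlʊvŋ/.
The unsyllabifiable consonants are /g/, /d/, /ŋ/; each receives one epenthetic vowel.

3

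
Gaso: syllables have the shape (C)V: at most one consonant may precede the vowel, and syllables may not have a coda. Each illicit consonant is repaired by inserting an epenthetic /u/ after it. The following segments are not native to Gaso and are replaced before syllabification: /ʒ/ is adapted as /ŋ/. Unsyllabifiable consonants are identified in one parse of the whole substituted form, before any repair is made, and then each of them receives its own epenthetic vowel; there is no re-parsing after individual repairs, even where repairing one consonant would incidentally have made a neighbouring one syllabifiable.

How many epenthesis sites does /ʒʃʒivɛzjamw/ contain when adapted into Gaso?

After substitution the input is /ŋʃŋivɛzjamw/.
The unsyllabifiable consonants are /ŋ/, /ʃ/, /z/, /m/, /w/; each receives one epenthetic vowel.

5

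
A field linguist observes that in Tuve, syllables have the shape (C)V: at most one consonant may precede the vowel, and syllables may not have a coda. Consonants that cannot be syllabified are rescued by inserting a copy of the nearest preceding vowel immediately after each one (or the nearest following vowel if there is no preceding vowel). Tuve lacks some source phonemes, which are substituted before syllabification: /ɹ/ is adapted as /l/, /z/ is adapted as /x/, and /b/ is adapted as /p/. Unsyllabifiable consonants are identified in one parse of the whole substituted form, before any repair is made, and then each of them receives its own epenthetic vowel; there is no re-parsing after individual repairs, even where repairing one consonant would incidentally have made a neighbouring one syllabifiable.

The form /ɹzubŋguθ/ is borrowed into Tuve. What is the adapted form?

luxupuŋuguθu

Substitution: /ɹ/ → /l/, /z/ → /x/, /b/ → /p/, giving /lxupŋguθ/.
The consonants /l/, /p/, /ŋ/, /θ/ cannot be parsed into a legal (C)V syllable (no codas are permitted; onsets are limited to one consonant).
Each unlicensed consonant becomes the onset of a new syllable: /l/ → /lu/, /p/ → /pu/, /ŋ/ → /ŋu/, /θ/ → /θu/.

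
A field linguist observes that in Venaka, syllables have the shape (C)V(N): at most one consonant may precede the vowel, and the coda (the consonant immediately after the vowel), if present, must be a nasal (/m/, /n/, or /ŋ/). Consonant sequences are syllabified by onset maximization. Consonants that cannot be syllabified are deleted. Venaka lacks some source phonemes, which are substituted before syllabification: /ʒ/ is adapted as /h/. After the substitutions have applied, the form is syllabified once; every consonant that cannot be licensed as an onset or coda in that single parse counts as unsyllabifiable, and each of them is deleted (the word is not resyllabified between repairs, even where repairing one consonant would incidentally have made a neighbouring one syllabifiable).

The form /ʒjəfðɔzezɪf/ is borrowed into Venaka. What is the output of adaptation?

jəðɔzezɪ

Substitution: /ʒ/ → /h/, giving /hjəfðɔzezɪf/.
Syllabifying with onset maximization leaves /h/, /f/, /f/ stranded (only a nasal (/m/, /n/, or /ŋ/) is licensed in coda position; onsets are limited to one consonant).
Deletion applies to /h/, /f/, /f/.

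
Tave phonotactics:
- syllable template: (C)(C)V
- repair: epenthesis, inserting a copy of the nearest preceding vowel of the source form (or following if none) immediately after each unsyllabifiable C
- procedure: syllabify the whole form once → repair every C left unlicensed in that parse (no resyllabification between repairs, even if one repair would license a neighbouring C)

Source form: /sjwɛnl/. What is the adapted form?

sɛjwɛnɛlɛ

Syllabifying with onset maximization leaves /s/, /n/, /l/ stranded (no codas are permitted; onsets may contain at most 2 consonants).
Inserting the epenthetic vowel yields /s/ → /sɛ/, /n/ → /nɛ/, /l/ → /lɛ/.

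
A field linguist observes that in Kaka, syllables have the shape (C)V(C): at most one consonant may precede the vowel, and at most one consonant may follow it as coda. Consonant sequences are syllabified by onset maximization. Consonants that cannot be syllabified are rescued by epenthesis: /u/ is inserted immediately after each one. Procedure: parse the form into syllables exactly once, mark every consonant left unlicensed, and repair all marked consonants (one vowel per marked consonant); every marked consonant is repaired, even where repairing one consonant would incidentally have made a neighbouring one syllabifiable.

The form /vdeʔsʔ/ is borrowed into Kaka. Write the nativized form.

Syllabifying with onset maximization leaves /v/, /s/, /ʔ/ stranded (at most one coda consonant is licensed; onsets are limited to one consonant).
Inserting the epenthetic vowel yields /v/ → /vu/, /s/ → /su/, /ʔ/ → /ʔu/.

vudeʔsuʔu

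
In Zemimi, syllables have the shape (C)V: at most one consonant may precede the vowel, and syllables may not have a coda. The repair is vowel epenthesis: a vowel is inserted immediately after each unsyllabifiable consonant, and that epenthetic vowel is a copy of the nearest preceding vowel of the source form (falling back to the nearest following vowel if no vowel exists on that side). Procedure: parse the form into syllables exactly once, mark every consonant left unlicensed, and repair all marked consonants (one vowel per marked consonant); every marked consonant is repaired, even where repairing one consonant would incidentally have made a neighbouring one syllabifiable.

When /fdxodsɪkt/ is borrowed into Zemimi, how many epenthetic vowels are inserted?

5

The unsyllabifiable consonants are /f/, /d/, /d/, /k/, /t/; each receives one epenthetic vowel.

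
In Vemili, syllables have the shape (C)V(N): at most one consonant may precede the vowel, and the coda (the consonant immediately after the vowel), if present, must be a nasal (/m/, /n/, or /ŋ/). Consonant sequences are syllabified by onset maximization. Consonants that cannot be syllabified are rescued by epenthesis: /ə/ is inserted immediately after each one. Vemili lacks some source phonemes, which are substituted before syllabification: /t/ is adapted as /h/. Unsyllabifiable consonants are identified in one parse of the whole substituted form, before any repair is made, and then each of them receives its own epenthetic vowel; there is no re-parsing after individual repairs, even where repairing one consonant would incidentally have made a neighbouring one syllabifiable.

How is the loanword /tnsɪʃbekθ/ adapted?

hənəsɪʃəbekəθə

Substitution: /t/ → /h/, giving /hnsɪʃbekθ/.
The consonants /h/, /n/, /ʃ/, /k/, /θ/ cannot be parsed into a legal (C)V(N) syllable (only a nasal (/m/, /n/, or /ŋ/) is licensed in coda position; onsets are limited to one consonant).
Epenthesis after each stranded consonant: /h/ → /hə/, /n/ → /nə/, /ʃ/ → /ʃə/, /k/ → /kə/, /θ/ → /θə/.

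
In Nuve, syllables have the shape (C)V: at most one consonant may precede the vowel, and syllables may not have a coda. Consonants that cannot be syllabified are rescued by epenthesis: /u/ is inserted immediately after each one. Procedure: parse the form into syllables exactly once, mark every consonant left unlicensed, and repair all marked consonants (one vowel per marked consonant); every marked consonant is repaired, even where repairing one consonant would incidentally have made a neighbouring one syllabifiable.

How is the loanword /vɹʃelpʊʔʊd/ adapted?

vuɹuʃelupʊʔʊdu

The consonants /v/, /ɹ/, /l/, /d/ cannot be parsed into a legal (C)V syllable (no codas are permitted; onsets are limited to one consonant).
Epenthesis after each stranded consonant: /v/ → /vu/, /ɹ/ → /ɹu/, /l/ → /lu/, /d/ → /du/.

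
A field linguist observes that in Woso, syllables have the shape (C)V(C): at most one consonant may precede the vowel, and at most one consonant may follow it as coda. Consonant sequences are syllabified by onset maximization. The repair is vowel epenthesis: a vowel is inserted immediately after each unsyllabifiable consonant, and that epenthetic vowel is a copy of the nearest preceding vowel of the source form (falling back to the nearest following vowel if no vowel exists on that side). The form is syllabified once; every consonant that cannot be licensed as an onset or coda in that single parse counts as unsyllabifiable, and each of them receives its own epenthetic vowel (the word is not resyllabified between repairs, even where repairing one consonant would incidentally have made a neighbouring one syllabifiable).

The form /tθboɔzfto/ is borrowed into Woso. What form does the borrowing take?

toθoboɔzfɔto

Syllabifying with onset maximization leaves /t/, /θ/, /f/ stranded (at most one coda consonant is licensed; onsets are limited to one consonant).
Epenthesis after each stranded consonant: /t/ → /to/, /θ/ → /θo/, /f/ → /fɔ/.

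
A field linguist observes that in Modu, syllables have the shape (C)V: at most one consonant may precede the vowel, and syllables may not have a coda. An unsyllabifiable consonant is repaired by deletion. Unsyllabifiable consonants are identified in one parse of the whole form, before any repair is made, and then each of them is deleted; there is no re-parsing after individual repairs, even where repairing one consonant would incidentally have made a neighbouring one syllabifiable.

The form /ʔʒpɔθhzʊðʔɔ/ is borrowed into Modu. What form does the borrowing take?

Syllabifying with onset maximization leaves /ʔ/, /ʒ/, /θ/, /h/, /ð/ stranded (no codas are permitted; onsets are limited to one consonant).
Deleting the stranded consonants removes /ʔ/, /ʒ/, /θ/, /h/, /ð/.

pɔzʊʔɔ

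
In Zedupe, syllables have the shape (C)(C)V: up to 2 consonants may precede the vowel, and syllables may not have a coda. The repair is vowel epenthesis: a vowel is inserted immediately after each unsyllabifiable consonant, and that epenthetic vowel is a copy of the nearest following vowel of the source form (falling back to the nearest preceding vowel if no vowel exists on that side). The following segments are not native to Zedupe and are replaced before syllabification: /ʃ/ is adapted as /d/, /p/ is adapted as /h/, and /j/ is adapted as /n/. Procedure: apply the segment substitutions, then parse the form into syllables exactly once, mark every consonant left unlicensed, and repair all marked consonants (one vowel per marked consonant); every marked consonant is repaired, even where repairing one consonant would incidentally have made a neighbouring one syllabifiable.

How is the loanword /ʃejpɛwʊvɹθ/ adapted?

Substitution: /ʃ/ → /d/, /j/ → /n/, /p/ → /h/, giving /denhɛwʊvɹθ/.
Under (C)(C)V, the unsyllabifiable consonants are /v/, /ɹ/, /θ/ (no codas are permitted; onsets may contain at most 2 consonants).
Inserting the epenthetic vowel yields /v/ → /vʊ/, /ɹ/ → /ɹʊ/, /θ/ → /θʊ/.

denhɛwʊvʊɹʊθʊ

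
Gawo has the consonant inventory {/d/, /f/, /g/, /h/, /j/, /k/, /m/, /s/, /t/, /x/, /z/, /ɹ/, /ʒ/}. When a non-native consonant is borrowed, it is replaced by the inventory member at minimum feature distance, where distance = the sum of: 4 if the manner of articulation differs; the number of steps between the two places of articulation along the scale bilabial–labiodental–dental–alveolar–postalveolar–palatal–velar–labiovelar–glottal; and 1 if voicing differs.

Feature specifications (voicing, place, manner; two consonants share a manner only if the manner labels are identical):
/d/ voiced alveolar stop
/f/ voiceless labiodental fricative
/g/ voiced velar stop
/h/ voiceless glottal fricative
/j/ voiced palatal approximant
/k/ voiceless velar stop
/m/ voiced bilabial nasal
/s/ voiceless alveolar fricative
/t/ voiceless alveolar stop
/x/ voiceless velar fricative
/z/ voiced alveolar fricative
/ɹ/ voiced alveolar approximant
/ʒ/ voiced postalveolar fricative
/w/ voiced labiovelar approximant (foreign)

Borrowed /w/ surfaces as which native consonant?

j

/j/ is closest: same manner (approximant), place distance 2 (labiovelar→palatal), same voicing; total 2. Next closest is /ɹ/ at distance 4.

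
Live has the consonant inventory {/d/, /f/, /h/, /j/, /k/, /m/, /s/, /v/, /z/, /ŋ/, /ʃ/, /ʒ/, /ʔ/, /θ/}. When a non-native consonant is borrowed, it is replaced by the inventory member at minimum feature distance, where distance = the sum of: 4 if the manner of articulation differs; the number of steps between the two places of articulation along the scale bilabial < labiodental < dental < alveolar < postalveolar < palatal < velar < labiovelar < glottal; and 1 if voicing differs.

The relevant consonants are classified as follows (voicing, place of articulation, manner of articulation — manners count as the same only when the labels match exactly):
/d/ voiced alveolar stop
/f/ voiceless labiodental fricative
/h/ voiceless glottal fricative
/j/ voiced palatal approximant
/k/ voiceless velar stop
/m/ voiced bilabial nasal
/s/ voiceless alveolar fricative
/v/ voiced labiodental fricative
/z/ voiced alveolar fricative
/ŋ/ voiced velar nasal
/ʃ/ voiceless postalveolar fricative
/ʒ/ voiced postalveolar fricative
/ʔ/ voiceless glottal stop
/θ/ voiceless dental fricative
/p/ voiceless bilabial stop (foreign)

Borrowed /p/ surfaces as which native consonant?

d

/d/ is closest: same manner (stop), place distance 3 (bilabial→alveolar), voicing differs (+1); total 4. Next closest is /f/ at distance 5.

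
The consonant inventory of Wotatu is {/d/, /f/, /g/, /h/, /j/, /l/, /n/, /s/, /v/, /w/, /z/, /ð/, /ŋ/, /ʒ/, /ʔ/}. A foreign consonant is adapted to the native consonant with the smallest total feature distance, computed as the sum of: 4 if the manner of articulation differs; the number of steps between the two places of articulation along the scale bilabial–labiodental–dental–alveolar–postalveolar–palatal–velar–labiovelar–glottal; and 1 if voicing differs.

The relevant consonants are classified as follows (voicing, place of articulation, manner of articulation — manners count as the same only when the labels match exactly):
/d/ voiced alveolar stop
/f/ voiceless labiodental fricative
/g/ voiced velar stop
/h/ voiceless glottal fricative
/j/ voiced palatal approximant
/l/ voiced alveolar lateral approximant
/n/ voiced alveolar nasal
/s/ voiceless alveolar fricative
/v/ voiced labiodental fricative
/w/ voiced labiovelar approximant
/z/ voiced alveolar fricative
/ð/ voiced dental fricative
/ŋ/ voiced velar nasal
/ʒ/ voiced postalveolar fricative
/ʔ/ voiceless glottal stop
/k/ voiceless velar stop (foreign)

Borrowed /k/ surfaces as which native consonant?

/g/ is closest: same manner (stop), place distance 0 (velar→velar), voicing differs (+1); total 1. Next closest is /ʔ/ at distance 2.

g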